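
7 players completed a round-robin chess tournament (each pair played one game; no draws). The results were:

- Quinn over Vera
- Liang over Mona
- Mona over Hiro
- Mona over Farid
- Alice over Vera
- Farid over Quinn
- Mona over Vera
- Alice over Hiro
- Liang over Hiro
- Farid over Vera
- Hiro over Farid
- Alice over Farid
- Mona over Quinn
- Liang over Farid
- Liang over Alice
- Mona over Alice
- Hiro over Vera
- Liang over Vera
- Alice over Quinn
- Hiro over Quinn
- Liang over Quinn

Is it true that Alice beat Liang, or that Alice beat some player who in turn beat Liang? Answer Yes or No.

Alice did not beat Liang directly.
Alice beat Farid, Quinn, Hiro, Vera, but each of them lost to Liang. No two-step path.

No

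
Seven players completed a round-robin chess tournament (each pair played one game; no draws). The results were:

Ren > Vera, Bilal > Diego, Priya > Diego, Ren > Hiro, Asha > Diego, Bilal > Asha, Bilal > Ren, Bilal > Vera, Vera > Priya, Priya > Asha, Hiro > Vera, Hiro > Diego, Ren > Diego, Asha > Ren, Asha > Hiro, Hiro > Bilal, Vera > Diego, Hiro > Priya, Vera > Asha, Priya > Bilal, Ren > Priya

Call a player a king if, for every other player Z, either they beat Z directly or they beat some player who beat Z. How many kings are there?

6

Diego cannot reach Bilal, Priya, Asha, Hiro, Vera, Ren in two steps.
Bilal reaches everyone (king).
Priya reaches everyone (king).
Asha reaches everyone (king).
Hiro reaches everyone (king).
Vera reaches everyone (king).
Ren reaches everyone (king).
Kings: Bilal, Priya, Asha, Hiro, Vera, Ren — 6.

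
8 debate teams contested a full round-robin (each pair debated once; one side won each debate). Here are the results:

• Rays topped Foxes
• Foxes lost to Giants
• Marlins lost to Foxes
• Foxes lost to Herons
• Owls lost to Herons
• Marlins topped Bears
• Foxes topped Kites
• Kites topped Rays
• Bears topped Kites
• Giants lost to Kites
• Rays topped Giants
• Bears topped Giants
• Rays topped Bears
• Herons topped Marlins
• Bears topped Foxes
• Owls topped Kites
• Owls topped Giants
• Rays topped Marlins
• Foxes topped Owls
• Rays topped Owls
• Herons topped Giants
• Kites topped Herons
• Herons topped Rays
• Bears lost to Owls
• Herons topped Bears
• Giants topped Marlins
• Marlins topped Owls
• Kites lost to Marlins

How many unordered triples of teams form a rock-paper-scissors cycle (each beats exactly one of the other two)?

15

Win totals: Bears 3, Foxes 3, Herons 6, Marlins 3, Owls 3, Giants 2, Kites 3, Rays 5.
A team with w wins dominates both others in C(w,2) triples; summing gives 3 + 3 + 15 + 3 + 3 + 1 + 3 + 10 = 41 transitive triples.
Total triples C(8,3) = 56, so cyclic triples = 56 − 41 = 15.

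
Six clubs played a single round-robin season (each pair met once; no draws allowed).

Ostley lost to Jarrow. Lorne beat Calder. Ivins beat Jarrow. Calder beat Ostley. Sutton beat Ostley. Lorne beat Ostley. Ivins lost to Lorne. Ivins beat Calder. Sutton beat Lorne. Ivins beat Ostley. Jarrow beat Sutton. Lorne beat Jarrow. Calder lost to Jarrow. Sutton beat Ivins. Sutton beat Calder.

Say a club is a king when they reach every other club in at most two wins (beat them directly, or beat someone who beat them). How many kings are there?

3

Ivins cannot reach Lorne in two steps.
Calder cannot reach Ivins, Jarrow, Sutton, Lorne in two steps.
Ostley cannot reach Ivins, Calder, Jarrow, Sutton, Lorne in two steps.
Jarrow reaches everyone (king).
Sutton reaches everyone (king).
Lorne reaches everyone (king).
Kings: Jarrow, Sutton, Lorne — 3.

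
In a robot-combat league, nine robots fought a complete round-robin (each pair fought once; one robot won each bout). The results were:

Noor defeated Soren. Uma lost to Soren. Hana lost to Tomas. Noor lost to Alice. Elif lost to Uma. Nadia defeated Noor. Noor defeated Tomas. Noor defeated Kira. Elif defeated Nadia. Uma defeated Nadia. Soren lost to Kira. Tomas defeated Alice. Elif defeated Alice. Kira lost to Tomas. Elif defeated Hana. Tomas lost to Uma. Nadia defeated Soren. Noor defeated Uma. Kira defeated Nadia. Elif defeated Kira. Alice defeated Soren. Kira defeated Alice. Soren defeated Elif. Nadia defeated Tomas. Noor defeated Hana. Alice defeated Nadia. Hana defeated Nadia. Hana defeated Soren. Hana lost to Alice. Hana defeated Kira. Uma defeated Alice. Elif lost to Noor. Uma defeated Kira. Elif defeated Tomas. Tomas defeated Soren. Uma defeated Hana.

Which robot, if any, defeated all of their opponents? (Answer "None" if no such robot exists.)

None

Highest win total is Uma with 6 (out of 8 possible).
Uma lost to Noor, Soren, so no robot went undefeated.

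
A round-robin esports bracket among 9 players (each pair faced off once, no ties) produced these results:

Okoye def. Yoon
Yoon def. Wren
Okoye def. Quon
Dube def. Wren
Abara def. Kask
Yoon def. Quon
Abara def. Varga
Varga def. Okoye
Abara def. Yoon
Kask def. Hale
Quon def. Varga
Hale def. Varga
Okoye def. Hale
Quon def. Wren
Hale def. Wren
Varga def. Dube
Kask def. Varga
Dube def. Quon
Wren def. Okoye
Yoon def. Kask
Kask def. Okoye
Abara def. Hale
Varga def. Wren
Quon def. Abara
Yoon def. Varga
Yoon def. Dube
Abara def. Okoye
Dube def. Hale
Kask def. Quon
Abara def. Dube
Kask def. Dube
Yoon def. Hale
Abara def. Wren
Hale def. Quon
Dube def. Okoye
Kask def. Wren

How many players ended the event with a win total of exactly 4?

1

Win totals: Quon 3, Abara 7, Kask 6, Varga 3, Wren 1, Hale 3, Yoon 6, Dube 4, Okoye 3.
Exactly 4: Dube — 1 player.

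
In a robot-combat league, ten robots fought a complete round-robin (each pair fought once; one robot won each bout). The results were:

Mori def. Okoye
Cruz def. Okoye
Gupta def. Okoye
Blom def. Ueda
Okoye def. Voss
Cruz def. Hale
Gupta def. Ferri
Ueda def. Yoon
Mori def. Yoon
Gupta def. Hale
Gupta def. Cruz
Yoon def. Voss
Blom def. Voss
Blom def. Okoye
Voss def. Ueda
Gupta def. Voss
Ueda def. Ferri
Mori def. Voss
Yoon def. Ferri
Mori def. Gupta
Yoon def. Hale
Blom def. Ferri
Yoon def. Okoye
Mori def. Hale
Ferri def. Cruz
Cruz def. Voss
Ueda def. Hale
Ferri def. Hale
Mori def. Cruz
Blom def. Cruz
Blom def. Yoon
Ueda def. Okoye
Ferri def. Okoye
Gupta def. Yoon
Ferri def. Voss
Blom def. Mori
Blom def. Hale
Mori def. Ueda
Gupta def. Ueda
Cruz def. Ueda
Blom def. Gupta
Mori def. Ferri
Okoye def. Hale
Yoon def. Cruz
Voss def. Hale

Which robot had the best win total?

Blom

Win totals: Hale 0, Cruz 4, Blom 9, Mori 8, Ferri 4, Yoon 5, Okoye 2, Ueda 4, Voss 2, Gupta 7.
Blom leads with 9 wins (next highest: 8).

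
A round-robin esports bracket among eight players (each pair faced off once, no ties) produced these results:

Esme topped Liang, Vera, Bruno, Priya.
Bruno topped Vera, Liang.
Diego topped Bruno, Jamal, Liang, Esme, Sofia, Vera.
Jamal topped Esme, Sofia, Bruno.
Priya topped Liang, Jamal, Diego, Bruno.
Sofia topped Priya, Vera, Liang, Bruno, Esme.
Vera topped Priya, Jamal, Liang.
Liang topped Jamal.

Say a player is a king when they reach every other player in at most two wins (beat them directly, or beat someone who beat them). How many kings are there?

4

Sofia reaches everyone (king).
Jamal cannot reach Diego in two steps.
Liang cannot reach Priya, Vera, Diego in two steps.
Bruno cannot reach Sofia, Esme, Diego in two steps.
Priya reaches everyone (king).
Esme cannot reach Sofia in two steps.
Vera reaches everyone (king).
Diego reaches everyone (king).
Kings: Sofia, Priya, Vera, Diego — 4.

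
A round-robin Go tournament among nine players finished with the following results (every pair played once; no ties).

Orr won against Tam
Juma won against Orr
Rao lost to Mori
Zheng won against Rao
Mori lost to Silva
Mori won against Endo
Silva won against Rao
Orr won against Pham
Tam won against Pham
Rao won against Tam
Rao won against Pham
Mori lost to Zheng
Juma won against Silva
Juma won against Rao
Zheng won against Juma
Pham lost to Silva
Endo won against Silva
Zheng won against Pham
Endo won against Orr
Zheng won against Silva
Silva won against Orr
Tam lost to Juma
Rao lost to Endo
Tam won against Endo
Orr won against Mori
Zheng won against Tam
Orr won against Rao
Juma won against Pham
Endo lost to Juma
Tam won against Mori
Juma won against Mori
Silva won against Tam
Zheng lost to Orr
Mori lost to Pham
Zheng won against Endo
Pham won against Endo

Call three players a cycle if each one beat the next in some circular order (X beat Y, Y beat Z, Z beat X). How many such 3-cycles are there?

Win totals: Pham 2, Zheng 7, Mori 2, Endo 3, Rao 2, Orr 5, Juma 7, Tam 3, Silva 5.
A player with w wins dominates both others in C(w,2) triples; summing gives 1 + 21 + 1 + 3 + 1 + 10 + 21 + 3 + 10 = 71 transitive triples.
Total triples C(9,3) = 84, so cyclic triples = 84 − 71 = 13.

13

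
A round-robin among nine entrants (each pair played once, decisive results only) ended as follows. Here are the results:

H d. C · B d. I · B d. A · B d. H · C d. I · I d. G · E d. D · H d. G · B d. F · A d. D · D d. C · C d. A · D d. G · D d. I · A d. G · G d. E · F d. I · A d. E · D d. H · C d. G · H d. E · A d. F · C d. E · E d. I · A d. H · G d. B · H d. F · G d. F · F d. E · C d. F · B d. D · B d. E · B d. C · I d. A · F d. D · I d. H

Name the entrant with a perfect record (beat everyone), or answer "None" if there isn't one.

Highest win total is B with 7 (out of 8 possible).
B lost to G, so no entrant went undefeated.

None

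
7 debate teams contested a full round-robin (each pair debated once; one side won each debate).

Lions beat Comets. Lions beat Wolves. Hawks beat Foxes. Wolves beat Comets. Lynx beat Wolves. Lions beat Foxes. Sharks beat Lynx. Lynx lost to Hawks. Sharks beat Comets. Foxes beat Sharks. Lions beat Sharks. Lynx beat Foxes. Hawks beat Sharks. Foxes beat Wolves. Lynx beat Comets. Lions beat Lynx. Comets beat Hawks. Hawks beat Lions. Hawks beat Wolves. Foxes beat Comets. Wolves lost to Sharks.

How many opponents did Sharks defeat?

3

Sharks' results: beat Wolves, Comets, Lynx; lost to Lions, Foxes, Hawks.
That is 3 wins.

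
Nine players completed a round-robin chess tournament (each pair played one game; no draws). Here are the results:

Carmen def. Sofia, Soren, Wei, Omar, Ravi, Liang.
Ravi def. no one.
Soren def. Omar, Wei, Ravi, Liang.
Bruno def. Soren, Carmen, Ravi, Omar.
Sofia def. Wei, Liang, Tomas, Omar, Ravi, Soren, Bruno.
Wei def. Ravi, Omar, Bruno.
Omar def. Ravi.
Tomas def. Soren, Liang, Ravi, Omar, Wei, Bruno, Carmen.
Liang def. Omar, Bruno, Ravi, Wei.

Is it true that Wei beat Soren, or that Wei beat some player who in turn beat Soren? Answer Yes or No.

Yes

Wei did not beat Soren directly.
Wei beat Ravi, Bruno, Omar. Of those, Bruno beat Soren.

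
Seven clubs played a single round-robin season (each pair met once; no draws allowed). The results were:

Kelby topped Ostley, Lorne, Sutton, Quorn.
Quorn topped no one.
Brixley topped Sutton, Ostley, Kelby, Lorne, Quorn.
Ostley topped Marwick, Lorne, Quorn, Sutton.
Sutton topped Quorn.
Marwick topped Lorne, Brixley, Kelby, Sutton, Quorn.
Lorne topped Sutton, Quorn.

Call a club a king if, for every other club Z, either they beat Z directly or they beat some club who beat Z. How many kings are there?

Lorne cannot reach Ostley, Kelby, Marwick, Brixley in two steps.
Ostley reaches everyone (king).
Sutton cannot reach Lorne, Ostley, Kelby, Marwick, Brixley in two steps.
Kelby cannot reach Brixley in two steps.
Quorn cannot reach Lorne, Ostley, Sutton, Kelby, Marwick, Brixley in two steps.
Marwick reaches everyone (king).
Brixley reaches everyone (king).
Kings: Ostley, Marwick, Brixley — 3.

3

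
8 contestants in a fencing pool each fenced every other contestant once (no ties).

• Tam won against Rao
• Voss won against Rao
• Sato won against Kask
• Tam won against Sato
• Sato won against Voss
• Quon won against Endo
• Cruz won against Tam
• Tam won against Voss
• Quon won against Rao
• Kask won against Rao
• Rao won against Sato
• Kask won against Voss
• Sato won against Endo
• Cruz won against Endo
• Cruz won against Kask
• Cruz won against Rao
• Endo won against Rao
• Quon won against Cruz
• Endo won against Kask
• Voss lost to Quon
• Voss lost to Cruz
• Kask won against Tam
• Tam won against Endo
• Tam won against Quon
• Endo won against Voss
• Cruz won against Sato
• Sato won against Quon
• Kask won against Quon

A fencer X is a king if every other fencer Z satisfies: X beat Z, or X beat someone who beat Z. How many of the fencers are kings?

5

Endo cannot reach Cruz in two steps.
Rao cannot reach Tam, Cruz in two steps.
Sato reaches everyone (king).
Tam reaches everyone (king).
Quon reaches everyone (king).
Cruz reaches everyone (king).
Kask reaches everyone (king).
Voss cannot reach Endo, Tam, Quon, Cruz, Kask in two steps.
Kings: Sato, Tam, Quon, Cruz, Kask — 5.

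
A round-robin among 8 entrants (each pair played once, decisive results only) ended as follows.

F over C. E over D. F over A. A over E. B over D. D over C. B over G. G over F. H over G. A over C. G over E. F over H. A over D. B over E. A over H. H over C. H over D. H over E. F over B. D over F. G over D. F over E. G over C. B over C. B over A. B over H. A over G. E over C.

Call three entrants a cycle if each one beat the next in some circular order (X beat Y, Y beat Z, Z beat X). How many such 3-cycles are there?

Win totals: A 5, B 6, C 0, D 2, E 2, F 5, G 4, H 4.
An entrant with w wins dominates both others in C(w,2) triples; summing gives 10 + 15 + 0 + 1 + 1 + 10 + 6 + 6 = 49 transitive triples.
Total triples C(8,3) = 56, so cyclic triples = 56 − 49 = 7.

7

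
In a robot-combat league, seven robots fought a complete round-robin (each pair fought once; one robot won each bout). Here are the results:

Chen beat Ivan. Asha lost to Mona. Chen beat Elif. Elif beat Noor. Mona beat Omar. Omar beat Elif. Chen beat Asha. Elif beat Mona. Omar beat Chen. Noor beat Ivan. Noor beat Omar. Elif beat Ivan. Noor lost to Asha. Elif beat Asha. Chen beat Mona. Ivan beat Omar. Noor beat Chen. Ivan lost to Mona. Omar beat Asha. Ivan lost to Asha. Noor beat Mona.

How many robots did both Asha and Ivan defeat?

Asha beat: Ivan, Noor.
Ivan beat: Omar.
No one was beaten by both.

0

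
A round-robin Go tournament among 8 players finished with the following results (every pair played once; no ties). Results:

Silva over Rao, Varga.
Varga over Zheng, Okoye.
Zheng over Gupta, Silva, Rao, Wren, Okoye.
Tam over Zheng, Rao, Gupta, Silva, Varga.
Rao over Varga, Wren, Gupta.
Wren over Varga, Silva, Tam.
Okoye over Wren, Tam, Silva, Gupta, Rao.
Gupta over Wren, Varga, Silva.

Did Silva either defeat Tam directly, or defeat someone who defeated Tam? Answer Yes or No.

No

Silva did not beat Tam directly.
Silva beat Varga, Rao, but each of them lost to Tam. No two-step path.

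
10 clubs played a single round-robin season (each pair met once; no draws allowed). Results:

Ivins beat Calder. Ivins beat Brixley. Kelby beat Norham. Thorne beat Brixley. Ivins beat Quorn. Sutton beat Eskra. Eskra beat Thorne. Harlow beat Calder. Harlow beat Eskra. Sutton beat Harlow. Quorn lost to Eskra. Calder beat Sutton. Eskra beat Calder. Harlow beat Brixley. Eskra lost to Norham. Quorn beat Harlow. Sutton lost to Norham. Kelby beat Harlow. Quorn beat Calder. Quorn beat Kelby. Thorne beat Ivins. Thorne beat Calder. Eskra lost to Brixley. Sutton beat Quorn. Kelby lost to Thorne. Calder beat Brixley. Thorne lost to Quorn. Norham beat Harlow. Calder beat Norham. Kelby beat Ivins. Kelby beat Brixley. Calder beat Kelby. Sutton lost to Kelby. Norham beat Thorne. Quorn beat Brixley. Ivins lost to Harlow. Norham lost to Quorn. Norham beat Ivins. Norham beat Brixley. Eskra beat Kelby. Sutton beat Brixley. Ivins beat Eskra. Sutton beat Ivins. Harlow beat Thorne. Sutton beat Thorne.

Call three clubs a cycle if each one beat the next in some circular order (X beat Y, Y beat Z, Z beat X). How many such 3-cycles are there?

Win totals: Thorne 4, Sutton 6, Eskra 4, Norham 6, Brixley 1, Calder 4, Harlow 5, Ivins 4, Kelby 5, Quorn 6.
A club with w wins dominates both others in C(w,2) triples; summing gives 6 + 15 + 6 + 15 + 0 + 6 + 10 + 6 + 10 + 15 = 89 transitive triples.
Total triples C(10,3) = 120, so cyclic triples = 120 − 89 = 31.

31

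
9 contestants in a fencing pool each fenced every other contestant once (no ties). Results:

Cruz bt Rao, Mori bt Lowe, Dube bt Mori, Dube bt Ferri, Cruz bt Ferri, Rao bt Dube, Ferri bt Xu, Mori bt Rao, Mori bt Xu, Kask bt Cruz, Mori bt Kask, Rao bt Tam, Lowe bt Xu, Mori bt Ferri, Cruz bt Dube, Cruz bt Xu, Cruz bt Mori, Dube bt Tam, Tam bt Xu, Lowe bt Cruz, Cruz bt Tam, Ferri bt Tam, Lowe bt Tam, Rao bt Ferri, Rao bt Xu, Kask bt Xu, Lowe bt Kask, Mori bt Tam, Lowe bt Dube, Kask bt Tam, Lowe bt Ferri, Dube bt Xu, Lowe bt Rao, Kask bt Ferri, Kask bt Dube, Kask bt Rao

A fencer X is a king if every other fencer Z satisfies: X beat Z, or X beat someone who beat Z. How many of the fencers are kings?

3

Dube cannot reach Cruz in two steps.
Tam cannot reach Dube, Ferri, Cruz, Mori, Rao, Kask, Lowe in two steps.
Ferri cannot reach Dube, Cruz, Mori, Rao, Kask, Lowe in two steps.
Cruz reaches everyone (king).
Mori reaches everyone (king).
Xu cannot reach Dube, Tam, Ferri, Cruz, Mori, Rao, Kask, Lowe in two steps.
Rao cannot reach Cruz, Kask, Lowe in two steps.
Kask cannot reach Lowe in two steps.
Lowe reaches everyone (king).
Kings: Cruz, Mori, Lowe — 3.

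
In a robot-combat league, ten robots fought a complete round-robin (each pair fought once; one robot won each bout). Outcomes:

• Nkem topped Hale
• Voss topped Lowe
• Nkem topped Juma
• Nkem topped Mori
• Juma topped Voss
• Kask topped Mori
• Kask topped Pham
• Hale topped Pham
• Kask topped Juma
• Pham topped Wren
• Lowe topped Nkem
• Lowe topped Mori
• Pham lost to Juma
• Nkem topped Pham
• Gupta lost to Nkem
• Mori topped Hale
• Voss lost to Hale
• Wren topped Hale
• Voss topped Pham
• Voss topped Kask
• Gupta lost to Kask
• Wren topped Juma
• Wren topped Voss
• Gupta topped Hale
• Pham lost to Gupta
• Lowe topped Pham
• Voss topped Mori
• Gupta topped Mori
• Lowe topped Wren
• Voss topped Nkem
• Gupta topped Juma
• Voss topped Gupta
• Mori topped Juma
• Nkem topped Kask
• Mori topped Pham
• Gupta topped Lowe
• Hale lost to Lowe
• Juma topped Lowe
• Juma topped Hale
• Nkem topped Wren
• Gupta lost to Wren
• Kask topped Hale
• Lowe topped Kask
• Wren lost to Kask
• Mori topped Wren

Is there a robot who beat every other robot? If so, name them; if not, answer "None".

None

Highest win total is Nkem with 7 (out of 9 possible).
Nkem lost to Lowe, Voss, so no robot went undefeated.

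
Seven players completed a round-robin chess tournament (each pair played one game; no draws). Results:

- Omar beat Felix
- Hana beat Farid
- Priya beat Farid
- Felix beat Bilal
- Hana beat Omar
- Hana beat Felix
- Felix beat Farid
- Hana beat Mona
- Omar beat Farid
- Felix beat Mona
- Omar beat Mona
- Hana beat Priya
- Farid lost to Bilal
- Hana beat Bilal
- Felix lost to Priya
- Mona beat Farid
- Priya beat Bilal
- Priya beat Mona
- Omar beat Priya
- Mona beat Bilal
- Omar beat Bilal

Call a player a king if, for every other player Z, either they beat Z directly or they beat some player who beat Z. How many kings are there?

Farid cannot reach Mona, Priya, Felix, Omar, Hana, Bilal in two steps.
Mona cannot reach Priya, Felix, Omar, Hana in two steps.
Priya cannot reach Omar, Hana in two steps.
Felix cannot reach Priya, Omar, Hana in two steps.
Omar cannot reach Hana in two steps.
Hana reaches everyone (king).
Bilal cannot reach Mona, Priya, Felix, Omar, Hana in two steps.
Kings: Hana — 1.

1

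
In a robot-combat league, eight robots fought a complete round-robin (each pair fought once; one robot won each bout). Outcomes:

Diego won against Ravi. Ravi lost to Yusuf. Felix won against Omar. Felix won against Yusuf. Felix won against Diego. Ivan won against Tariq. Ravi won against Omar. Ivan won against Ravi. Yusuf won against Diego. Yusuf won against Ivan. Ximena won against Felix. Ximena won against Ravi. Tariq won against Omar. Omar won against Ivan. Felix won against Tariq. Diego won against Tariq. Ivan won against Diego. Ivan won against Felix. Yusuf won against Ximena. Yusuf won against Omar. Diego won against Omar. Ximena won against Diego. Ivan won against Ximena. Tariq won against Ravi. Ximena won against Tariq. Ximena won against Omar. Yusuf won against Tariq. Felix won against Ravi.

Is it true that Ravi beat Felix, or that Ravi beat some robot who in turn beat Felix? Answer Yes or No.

Ravi did not beat Felix directly.
Ravi beat Omar, but each of them lost to Felix. No two-step path.

No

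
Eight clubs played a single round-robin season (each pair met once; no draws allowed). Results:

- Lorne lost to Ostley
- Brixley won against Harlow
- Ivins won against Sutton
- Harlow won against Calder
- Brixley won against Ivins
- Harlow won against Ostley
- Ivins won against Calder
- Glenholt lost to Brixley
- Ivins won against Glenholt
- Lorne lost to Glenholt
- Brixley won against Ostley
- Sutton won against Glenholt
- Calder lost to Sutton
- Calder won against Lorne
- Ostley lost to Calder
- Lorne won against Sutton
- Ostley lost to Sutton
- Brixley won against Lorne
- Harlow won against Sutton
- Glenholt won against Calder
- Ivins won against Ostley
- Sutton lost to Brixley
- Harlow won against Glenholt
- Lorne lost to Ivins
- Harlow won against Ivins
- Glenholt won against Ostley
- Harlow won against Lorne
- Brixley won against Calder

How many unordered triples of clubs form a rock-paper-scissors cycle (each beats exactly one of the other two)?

Win totals: Glenholt 3, Ostley 1, Harlow 6, Calder 2, Lorne 1, Brixley 7, Sutton 3, Ivins 5.
A club with w wins dominates both others in C(w,2) triples; summing gives 3 + 0 + 15 + 1 + 0 + 21 + 3 + 10 = 53 transitive triples.
Total triples C(8,3) = 56, so cyclic triples = 56 − 53 = 3.

3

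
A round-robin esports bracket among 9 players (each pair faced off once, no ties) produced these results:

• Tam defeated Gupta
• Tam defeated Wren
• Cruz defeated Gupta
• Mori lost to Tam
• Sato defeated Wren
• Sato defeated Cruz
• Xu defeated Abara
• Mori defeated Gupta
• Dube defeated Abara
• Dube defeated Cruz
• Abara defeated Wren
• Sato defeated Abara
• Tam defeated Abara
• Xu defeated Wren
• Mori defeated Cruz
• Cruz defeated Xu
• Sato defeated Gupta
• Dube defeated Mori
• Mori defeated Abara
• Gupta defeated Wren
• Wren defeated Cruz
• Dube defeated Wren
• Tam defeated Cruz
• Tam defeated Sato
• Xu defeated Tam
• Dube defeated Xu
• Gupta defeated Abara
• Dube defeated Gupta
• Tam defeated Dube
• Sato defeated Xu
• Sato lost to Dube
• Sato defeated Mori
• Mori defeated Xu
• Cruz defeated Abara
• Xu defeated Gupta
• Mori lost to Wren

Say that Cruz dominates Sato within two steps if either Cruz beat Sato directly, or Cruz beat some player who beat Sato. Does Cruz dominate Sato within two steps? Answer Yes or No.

Cruz did not beat Sato directly.
Cruz beat Xu, Gupta, Abara, but each of them lost to Sato. No two-step path.

No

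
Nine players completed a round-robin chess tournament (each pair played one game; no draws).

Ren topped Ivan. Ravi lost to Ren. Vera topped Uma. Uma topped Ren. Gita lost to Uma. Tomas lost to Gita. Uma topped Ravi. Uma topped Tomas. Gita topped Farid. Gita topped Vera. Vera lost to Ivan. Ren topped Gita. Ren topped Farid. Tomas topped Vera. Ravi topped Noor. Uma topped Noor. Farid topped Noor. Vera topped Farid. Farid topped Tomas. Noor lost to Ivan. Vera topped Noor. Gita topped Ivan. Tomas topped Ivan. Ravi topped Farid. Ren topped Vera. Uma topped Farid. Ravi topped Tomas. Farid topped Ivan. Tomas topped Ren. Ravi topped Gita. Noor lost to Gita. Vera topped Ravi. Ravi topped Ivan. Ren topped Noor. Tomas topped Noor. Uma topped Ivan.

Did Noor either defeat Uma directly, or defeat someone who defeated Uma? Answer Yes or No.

Noor did not beat Uma directly.
Noor beat no one, so there is no intermediate player.

No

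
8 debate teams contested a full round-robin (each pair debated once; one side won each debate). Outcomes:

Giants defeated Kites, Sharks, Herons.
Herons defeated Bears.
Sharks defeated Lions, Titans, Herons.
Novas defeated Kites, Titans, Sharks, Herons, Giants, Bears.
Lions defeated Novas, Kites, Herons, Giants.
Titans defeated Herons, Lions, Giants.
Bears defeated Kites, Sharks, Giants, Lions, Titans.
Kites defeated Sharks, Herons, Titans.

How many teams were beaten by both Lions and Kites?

1

Lions beat: Novas, Herons, Giants, Kites.
Kites beat: Herons, Sharks, Titans.
Both beat: Herons — 1.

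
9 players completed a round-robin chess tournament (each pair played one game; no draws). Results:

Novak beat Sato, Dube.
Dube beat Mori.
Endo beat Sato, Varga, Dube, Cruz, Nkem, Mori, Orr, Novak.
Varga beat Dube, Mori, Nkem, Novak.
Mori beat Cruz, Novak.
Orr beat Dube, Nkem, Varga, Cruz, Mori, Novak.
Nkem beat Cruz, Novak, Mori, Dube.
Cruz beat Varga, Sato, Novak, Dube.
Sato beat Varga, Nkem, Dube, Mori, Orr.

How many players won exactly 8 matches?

Win totals: Dube 1, Varga 4, Orr 6, Sato 5, Endo 8, Mori 2, Cruz 4, Novak 2, Nkem 4.
Exactly 8: Endo — 1 player.

1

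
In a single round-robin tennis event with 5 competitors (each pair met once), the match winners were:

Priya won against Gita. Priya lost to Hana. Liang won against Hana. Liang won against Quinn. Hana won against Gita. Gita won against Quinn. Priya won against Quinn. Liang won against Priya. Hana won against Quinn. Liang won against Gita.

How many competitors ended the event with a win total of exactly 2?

1

Win totals: Priya 2, Hana 3, Gita 1, Liang 4, Quinn 0.
Exactly 2: Priya — 1 competitor.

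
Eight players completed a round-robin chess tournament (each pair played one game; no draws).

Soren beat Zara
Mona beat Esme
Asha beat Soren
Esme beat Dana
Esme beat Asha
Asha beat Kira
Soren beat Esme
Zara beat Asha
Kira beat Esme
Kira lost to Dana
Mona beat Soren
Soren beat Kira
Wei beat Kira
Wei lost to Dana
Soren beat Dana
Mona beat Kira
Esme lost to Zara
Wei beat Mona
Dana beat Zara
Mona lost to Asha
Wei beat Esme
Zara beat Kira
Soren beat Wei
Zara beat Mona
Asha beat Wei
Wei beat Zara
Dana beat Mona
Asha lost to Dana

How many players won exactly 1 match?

Win totals: Zara 4, Wei 4, Dana 5, Soren 5, Mona 3, Esme 2, Kira 1, Asha 4.
Exactly 1: Kira — 1 player.

1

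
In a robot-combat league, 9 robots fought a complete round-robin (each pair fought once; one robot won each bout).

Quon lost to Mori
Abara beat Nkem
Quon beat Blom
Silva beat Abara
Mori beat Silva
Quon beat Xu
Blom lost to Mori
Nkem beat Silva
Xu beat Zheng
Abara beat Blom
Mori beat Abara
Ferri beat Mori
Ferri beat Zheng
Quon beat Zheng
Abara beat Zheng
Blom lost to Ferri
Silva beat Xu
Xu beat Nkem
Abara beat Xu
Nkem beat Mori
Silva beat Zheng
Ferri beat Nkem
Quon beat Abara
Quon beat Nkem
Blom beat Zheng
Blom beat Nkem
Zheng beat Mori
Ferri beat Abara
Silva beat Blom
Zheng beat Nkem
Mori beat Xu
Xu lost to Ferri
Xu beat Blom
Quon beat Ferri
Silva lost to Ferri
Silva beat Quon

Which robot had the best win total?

Win totals: Blom 2, Xu 3, Quon 6, Zheng 2, Abara 4, Mori 5, Ferri 7, Silva 5, Nkem 2.
Ferri leads with 7 wins (next highest: 6).

Ferri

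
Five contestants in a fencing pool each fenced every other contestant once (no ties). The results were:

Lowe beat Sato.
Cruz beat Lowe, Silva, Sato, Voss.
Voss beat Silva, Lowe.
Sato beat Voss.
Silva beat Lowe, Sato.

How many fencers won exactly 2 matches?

2

Win totals: Cruz 4, Silva 2, Lowe 1, Voss 2, Sato 1.
Exactly 2: Silva, Voss — 2 fencers.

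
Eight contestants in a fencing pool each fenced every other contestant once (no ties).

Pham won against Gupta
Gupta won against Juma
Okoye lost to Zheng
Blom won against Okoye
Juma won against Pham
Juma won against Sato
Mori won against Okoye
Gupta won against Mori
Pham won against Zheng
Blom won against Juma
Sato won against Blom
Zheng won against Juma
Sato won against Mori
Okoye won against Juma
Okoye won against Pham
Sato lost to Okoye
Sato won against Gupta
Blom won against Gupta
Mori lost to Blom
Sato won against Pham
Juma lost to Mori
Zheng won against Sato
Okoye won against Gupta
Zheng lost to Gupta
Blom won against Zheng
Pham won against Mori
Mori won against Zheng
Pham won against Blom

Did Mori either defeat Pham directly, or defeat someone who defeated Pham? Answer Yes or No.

Yes

Mori did not beat Pham directly.
Mori beat Zheng, Juma, Okoye. Of those, Juma beat Pham.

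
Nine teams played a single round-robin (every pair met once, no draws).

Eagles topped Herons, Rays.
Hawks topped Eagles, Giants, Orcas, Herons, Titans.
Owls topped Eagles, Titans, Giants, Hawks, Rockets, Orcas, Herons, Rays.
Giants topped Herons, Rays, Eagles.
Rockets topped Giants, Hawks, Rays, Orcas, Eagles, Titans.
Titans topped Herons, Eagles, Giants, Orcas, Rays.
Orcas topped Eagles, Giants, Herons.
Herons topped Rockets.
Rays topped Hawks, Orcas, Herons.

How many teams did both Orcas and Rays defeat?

1

Orcas beat: Giants, Herons, Eagles.
Rays beat: Orcas, Herons, Hawks.
Both beat: Herons — 1.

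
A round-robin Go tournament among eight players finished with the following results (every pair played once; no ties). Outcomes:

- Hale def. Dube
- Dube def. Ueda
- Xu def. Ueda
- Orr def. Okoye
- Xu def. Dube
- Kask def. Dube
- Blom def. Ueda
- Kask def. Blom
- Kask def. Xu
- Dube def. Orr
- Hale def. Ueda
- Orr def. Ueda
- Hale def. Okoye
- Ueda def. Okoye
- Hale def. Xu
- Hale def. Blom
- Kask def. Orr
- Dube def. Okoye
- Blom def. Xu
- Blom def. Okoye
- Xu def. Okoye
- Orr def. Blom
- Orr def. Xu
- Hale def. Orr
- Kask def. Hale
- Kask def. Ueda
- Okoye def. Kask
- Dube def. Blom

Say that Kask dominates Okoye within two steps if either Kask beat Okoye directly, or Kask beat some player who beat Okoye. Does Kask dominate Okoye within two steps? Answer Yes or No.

Kask did not beat Okoye directly.
Kask beat Orr, Hale, Xu, Dube, Blom, Ueda. Of those, Orr beat Okoye.

Yes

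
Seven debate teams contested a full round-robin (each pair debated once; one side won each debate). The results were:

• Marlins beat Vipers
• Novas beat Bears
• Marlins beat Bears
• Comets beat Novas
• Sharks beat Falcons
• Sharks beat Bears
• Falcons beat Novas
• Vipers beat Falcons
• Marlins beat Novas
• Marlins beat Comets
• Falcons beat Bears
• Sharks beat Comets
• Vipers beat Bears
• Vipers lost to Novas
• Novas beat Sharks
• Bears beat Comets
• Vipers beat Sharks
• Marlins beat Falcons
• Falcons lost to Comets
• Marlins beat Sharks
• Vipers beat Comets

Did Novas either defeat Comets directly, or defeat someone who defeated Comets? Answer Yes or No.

Novas did not beat Comets directly.
Novas beat Vipers, Bears, Sharks. Of those, Vipers beat Comets.

Yes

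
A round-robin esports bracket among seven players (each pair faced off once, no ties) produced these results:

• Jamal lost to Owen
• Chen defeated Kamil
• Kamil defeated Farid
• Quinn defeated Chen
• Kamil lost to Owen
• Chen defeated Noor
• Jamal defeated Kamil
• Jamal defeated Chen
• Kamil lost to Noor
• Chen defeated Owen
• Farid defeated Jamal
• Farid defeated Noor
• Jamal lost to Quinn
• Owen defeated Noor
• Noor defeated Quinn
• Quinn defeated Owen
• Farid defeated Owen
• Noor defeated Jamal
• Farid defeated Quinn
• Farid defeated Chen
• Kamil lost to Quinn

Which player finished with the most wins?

Win totals: Chen 3, Jamal 2, Owen 3, Kamil 1, Quinn 4, Farid 5, Noor 3.
Farid leads with 5 wins (next highest: 4).

Farid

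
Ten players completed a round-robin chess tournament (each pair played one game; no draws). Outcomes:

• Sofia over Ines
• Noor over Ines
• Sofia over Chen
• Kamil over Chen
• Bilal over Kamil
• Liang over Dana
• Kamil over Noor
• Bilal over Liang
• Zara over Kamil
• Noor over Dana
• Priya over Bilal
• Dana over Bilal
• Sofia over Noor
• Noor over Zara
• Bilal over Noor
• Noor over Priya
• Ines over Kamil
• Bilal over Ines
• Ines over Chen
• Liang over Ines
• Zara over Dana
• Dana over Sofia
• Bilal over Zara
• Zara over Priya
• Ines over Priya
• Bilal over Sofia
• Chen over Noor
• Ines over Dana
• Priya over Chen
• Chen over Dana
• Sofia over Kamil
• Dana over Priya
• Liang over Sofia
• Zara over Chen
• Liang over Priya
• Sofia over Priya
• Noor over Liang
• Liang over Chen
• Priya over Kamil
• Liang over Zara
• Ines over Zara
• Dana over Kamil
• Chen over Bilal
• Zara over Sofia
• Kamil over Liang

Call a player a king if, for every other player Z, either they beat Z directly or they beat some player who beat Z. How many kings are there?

Priya reaches everyone (king).
Dana reaches everyone (king).
Noor reaches everyone (king).
Chen reaches everyone (king).
Liang reaches everyone (king).
Zara reaches everyone (king).
Sofia reaches everyone (king).
Ines reaches everyone (king).
Bilal reaches everyone (king).
Kamil reaches everyone (king).
Kings: Priya, Dana, Noor, Chen, Liang, Zara, Sofia, Ines, Bilal, Kamil — 10.

10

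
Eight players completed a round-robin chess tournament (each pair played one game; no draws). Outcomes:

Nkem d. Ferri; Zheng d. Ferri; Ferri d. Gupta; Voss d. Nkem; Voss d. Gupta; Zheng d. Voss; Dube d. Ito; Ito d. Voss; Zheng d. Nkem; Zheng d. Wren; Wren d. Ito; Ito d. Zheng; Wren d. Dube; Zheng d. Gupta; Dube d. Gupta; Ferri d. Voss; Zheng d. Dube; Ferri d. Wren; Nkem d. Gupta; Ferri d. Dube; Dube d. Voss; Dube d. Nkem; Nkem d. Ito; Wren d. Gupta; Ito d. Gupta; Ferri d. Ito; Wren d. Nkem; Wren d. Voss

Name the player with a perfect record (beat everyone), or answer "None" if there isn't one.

None

Highest win total is Zheng with 6 (out of 7 possible).
Zheng lost to Ito, so no player went undefeated.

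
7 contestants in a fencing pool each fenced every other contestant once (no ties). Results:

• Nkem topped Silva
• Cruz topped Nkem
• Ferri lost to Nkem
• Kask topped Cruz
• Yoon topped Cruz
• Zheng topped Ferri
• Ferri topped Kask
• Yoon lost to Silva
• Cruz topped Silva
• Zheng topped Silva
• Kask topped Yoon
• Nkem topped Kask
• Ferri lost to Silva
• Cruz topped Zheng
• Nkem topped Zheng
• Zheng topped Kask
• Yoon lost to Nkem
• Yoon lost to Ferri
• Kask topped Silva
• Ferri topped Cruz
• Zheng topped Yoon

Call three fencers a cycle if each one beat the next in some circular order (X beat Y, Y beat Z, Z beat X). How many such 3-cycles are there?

9

Win totals: Yoon 1, Nkem 5, Ferri 3, Silva 2, Kask 3, Zheng 4, Cruz 3.
A fencer with w wins dominates both others in C(w,2) triples; summing gives 0 + 10 + 3 + 1 + 3 + 6 + 3 = 26 transitive triples.
Total triples C(7,3) = 35, so cyclic triples = 35 − 26 = 9.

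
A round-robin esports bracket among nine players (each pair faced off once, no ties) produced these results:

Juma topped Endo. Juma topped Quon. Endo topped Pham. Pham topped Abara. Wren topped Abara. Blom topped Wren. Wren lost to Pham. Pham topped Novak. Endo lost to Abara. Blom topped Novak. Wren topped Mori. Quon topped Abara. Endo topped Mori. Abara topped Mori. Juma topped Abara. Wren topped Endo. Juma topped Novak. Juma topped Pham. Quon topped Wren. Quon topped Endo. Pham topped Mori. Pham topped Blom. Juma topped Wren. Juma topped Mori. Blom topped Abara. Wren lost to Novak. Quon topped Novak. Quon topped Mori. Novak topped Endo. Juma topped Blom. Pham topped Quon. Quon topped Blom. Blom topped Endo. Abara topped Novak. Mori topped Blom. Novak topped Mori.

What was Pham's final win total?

Pham's results: beat Wren, Mori, Novak, Abara, Quon, Blom; lost to Endo, Juma.
That is 6 wins.

6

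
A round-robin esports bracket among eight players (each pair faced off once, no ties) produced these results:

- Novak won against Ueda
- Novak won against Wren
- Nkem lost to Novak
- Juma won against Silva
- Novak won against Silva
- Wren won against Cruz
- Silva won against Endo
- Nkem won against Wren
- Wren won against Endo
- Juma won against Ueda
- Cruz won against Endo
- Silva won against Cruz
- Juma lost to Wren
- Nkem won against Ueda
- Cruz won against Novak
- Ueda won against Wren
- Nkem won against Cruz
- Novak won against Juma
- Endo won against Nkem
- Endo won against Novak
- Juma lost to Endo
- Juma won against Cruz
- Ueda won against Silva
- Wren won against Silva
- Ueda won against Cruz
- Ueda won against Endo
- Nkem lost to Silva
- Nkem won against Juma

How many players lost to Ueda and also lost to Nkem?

2

Ueda beat: Cruz, Silva, Wren, Endo.
Nkem beat: Cruz, Wren, Juma, Ueda.
Both beat: Cruz, Wren — 2.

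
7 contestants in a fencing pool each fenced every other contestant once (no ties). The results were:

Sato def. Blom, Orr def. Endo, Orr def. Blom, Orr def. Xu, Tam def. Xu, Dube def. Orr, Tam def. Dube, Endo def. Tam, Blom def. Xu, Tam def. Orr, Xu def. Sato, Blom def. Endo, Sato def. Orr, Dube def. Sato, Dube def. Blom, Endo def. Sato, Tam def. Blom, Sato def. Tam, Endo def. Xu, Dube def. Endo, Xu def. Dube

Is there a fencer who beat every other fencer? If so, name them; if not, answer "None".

None

Highest win total is Tam with 4 (out of 6 possible).
Tam lost to Sato, Endo, so no fencer went undefeated.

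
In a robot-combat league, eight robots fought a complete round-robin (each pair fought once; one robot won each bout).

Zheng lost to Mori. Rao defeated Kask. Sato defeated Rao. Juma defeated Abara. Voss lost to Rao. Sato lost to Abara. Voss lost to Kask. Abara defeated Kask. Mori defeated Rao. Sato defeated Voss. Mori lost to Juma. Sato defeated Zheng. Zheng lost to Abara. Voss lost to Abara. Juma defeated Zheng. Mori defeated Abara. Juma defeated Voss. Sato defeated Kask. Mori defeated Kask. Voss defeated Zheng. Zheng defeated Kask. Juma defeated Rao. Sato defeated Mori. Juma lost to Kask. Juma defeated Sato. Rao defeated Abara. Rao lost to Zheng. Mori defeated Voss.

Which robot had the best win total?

Juma

Win totals: Sato 5, Abara 4, Rao 3, Zheng 2, Kask 2, Mori 5, Voss 1, Juma 6.
Juma leads with 6 wins (next highest: 5).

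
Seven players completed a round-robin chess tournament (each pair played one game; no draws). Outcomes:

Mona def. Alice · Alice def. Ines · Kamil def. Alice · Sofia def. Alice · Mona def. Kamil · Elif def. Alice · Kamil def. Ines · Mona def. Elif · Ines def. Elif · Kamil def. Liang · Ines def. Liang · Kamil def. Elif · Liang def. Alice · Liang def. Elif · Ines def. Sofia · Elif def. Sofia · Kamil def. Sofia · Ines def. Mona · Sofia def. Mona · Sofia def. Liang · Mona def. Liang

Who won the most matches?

Kamil

Win totals: Mona 4, Kamil 5, Sofia 3, Elif 2, Liang 2, Ines 4, Alice 1.
Kamil leads with 5 wins (next highest: 4).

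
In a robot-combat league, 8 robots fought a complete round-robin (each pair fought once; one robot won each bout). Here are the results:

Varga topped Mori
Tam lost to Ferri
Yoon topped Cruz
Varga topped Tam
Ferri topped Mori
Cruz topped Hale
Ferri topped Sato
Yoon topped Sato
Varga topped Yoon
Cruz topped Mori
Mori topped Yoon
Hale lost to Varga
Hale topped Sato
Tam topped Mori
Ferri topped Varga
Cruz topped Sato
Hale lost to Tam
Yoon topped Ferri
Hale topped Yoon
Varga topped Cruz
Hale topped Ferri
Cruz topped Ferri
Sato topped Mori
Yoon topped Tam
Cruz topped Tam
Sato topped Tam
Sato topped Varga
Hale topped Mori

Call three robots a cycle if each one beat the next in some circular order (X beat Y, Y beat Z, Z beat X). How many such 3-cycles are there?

14

Win totals: Ferri 4, Mori 1, Cruz 5, Yoon 4, Tam 2, Sato 3, Varga 5, Hale 4.
A robot with w wins dominates both others in C(w,2) triples; summing gives 6 + 0 + 10 + 6 + 1 + 3 + 10 + 6 = 42 transitive triples.
Total triples C(8,3) = 56, so cyclic triples = 56 − 42 = 14.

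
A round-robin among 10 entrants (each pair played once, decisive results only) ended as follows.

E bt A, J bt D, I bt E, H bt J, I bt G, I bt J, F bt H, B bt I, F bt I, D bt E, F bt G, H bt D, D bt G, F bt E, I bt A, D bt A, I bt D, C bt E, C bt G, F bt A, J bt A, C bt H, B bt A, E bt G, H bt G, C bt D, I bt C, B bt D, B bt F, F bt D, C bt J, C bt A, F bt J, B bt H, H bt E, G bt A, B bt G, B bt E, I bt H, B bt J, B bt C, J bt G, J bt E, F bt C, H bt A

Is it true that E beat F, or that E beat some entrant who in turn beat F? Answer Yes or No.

E did not beat F directly.
E beat A, G, but each of them lost to F. No two-step path.

No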